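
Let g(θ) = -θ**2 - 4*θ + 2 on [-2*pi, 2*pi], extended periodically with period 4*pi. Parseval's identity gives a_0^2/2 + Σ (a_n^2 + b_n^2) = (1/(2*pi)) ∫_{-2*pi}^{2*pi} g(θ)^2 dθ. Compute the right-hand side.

(1/(2*pi)) ∫_{-2*pi}^{2*pi} g(θ)^2 dθ = (1/(2*pi)) · (16*pi + 64*pi**3 + 64*pi**5/5) = 8 + 32*pi**2 + 32*pi**4/5.

8 + 32*pi**2 + 32*pi**4/5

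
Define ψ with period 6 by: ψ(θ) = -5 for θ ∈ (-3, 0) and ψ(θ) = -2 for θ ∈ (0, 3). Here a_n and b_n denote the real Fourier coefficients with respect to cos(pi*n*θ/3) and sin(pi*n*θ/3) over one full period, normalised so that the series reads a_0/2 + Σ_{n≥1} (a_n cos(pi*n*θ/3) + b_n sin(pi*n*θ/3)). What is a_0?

a_0 = 1/3 ∫_{-3}^{3} ψ(θ) dθ = 1/3 · (-21) = -7.

-7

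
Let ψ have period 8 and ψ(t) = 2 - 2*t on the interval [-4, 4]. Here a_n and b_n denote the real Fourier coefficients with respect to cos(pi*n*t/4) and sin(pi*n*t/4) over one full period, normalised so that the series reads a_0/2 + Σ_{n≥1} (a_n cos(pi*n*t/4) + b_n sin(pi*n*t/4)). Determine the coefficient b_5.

-16/(5*pi)

b_5 = 1/4 ∫_{-4}^{4} ψ(t) sin(5*pi*t/4) dt.
Integrating by parts (boundary term plus one more integral), an antiderivative of (2 - 2*t) sin(5*pi*t/4) is 8*t*cos(5*pi*t/4)/(5*pi) - 32*sin(5*pi*t/4)/(25*pi**2) - 8*cos(5*pi*t/4)/(5*pi); evaluating from -4 to 4: ∫_{-4}^{4} (2 - 2*t) sin(5*pi*t/4) dt = (-24/(5*pi)) - (8/pi) = -64/(5*pi).
Hence b_5 = (1/4)·(-64/(5*pi)) = -16/(5*pi).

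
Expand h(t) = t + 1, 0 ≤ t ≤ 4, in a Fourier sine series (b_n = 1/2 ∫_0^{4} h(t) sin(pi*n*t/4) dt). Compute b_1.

12/pi

b_1 = 1/2 ∫_0^{4} (t + 1) sin(pi*t/4) dt.
Integrating by parts (boundary term plus one more integral), an antiderivative of (t + 1) sin(pi*t/4) is -4*t*cos(pi*t/4)/pi + 16*sin(pi*t/4)/pi**2 - 4*cos(pi*t/4)/pi; evaluating from 0 to 4: ∫_{0}^{4} (t + 1) sin(pi*t/4) dt = (20/pi) - (-4/pi) = 24/pi.
Hence b_1 = (1/2)·(24/pi) = 12/pi.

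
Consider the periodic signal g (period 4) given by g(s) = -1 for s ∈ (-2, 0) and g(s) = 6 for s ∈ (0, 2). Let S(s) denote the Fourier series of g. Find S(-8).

s = -8 differs from s = 0 by -2 full period(s), and the series is 4-periodic.
At s = 0 the one-sided limits are g(0^-) = -1 and g(0^+) = 6.
By Dirichlet's theorem the series converges to their average, [(-1) + (6)]/2 = 5/2.

5/2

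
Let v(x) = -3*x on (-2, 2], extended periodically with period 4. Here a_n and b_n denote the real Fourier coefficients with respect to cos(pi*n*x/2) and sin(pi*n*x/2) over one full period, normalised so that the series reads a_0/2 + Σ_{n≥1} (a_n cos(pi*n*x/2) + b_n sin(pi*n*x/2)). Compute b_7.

b_7 = 1/2 ∫_{-2}^{2} v(x) sin(7*pi*x/2) dx.
v is odd and sin(7*pi*x/2) is odd, so the integrand is even and b_7 = ∫_0^{2} v(x) sin(7*pi*x/2) dx.
Integrating by parts (boundary term plus one more integral), an antiderivative of (-3*x) sin(7*pi*x/2) is 6*x*cos(7*pi*x/2)/(7*pi) - 12*sin(7*pi*x/2)/(49*pi**2); evaluating from 0 to 2: ∫_{0}^{2} (-3*x) sin(7*pi*x/2) dx = (-12/(7*pi)) - (0) = -12/(7*pi).
Hence b_7 = -12/(7*pi).

-12/(7*pi)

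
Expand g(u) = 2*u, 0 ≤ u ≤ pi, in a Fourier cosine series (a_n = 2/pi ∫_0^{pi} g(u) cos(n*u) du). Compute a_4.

a_4 = 2/pi ∫_0^{pi} (2*u) cos(4*u) du.
Integrating by parts (boundary term plus one more integral), an antiderivative of (2*u) cos(4*u) is u*sin(4*u)/2 + cos(4*u)/8; evaluating from 0 to pi: ∫_{0}^{pi} (2*u) cos(4*u) du = (1/8) - (1/8) = 0.
Hence a_4 = (2/pi)·(0) = 0.

0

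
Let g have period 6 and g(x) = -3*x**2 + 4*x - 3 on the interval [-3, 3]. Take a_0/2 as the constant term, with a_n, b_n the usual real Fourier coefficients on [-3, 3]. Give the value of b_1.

b_1 = 1/3 ∫_{-3}^{3} g(x) sin(pi*x/3) dx.
Integrating by parts twice (tabular method), an antiderivative of (-3*x**2 + 4*x - 3) sin(pi*x/3) is 9*x**2*cos(pi*x/3)/pi - 54*x*sin(pi*x/3)/pi**2 - 12*x*cos(pi*x/3)/pi + 36*sin(pi*x/3)/pi**2 - 162*cos(pi*x/3)/pi**3 + 9*cos(pi*x/3)/pi; evaluating from -3 to 3: ∫_{-3}^{3} (-3*x**2 + 4*x - 3) sin(pi*x/3) dx = (-54/pi + 162/pi**3) - (-126/pi + 162/pi**3) = 72/pi.
Hence b_1 = (1/3)·(72/pi) = 24/pi.

24/pi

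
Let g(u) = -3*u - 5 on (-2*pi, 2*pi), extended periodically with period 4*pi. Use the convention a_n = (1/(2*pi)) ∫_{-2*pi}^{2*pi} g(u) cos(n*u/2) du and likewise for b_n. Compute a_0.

-10

a_0 = (1/(2*pi)) ∫_{-2*pi}^{2*pi} g(u) du = (1/(2*pi)) · (-20*pi) = -10.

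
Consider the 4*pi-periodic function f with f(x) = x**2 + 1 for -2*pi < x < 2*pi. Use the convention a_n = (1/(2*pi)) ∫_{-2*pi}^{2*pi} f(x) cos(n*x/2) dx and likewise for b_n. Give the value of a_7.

a_7 = (1/(2*pi)) ∫_{-2*pi}^{2*pi} f(x) cos(7*x/2) dx.
f is even and cos(7*x/2) is even, so the integrand is even and a_7 = 1/pi ∫_0^{2*pi} f(x) cos(7*x/2) dx.
Integrating by parts twice (tabular method), an antiderivative of (x**2 + 1) cos(7*x/2) is 2*x**2*sin(7*x/2)/7 + 8*x*cos(7*x/2)/49 + 82*sin(7*x/2)/343; evaluating from 0 to 2*pi: ∫_{0}^{2*pi} (x**2 + 1) cos(7*x/2) dx = (-16*pi/49) - (0) = -16*pi/49.
Hence a_7 = (1/pi)·(-16*pi/49) = -16/49.

-16/49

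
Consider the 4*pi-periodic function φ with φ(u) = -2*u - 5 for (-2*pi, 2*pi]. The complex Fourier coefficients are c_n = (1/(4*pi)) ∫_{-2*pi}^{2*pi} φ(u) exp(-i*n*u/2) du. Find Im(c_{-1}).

-4

Since φ is real-valued, Im(c_{-1}) = -(1/(4*pi)) ∫_{-2*pi}^{2*pi} φ(u) sin(-u/2) du = b_{1}/2.
Integrating by parts (boundary term plus one more integral), an antiderivative of (-2*u - 5) sin(-u/2) is -4*u*cos(u/2) + 8*sin(u/2) - 10*cos(u/2); evaluating from -2*pi to 2*pi: ∫_{-2*pi}^{2*pi} (-2*u - 5) sin(-u/2) du = (10 + 8*pi) - (10 - 8*pi) = 16*pi.
Hence Im(c_{-1}) = (-1/(4*pi))·(16*pi) = -4.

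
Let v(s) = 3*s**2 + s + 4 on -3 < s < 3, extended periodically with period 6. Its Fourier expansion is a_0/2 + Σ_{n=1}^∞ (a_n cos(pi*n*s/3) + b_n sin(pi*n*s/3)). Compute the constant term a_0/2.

a_0 = 1/3 ∫_{-3}^{3} v(s) ds = 1/3 · (78) = 26.
So the constant term a_0/2 = 13.

13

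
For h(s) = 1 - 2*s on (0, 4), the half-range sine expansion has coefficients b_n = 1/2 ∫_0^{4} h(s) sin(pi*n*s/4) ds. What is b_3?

b_3 = 1/2 ∫_0^{4} (1 - 2*s) sin(3*pi*s/4) ds.
Integrating by parts (boundary term plus one more integral), an antiderivative of (1 - 2*s) sin(3*pi*s/4) is 8*s*cos(3*pi*s/4)/(3*pi) - 32*sin(3*pi*s/4)/(9*pi**2) - 4*cos(3*pi*s/4)/(3*pi); evaluating from 0 to 4: ∫_{0}^{4} (1 - 2*s) sin(3*pi*s/4) ds = (-28/(3*pi)) - (-4/(3*pi)) = -8/pi.
Hence b_3 = (1/2)·(-8/pi) = -4/pi.

-4/pi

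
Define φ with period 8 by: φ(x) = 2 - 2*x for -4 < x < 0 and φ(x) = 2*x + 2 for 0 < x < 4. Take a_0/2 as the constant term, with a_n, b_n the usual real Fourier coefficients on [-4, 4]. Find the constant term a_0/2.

a_0 = 1/4 ∫_{-4}^{4} φ(x) dx = 1/4 · (48) = 12.
So the constant term a_0/2 = 6.

6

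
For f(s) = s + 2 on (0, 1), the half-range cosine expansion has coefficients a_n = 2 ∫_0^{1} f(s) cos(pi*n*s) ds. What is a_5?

-4/(25*pi**2)

a_5 = 2 ∫_0^{1} (s + 2) cos(5*pi*s) ds.
Integrating by parts (boundary term plus one more integral), an antiderivative of (s + 2) cos(5*pi*s) is s*sin(5*pi*s)/(5*pi) + 2*sin(5*pi*s)/(5*pi) + cos(5*pi*s)/(25*pi**2); evaluating from 0 to 1: ∫_{0}^{1} (s + 2) cos(5*pi*s) ds = (-1/(25*pi**2)) - (1/(25*pi**2)) = -2/(25*pi**2).
Hence a_5 = 2·(-2/(25*pi**2)) = -4/(25*pi**2).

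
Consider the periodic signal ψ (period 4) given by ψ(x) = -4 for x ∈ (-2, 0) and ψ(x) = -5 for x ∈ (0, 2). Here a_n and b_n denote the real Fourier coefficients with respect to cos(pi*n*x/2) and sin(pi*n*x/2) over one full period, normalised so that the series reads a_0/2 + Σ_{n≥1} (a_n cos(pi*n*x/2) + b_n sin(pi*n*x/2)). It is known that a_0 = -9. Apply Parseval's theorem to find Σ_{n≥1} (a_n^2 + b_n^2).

1/2

Parseval: a_0^2/2 + Σ_{n≥1} (a_n^2+b_n^2) = 1/2 ∫_{-2}^{2} ψ(x)^2 dx = 41.
Subtract a_0^2/2 = 81/2: Σ (a_n^2+b_n^2) = 1/2.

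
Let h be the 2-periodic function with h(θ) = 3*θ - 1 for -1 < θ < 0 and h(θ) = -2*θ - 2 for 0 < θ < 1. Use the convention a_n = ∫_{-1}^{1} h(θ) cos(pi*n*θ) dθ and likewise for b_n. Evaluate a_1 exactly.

a_1 = ∫_{-1}^{1} h(θ) cos(pi*θ) dθ.
Split the integral at the breakpoints.
Integrating by parts (boundary term plus one more integral), an antiderivative of (3*θ - 1) cos(pi*θ) is 3*θ*sin(pi*θ)/pi - sin(pi*θ)/pi + 3*cos(pi*θ)/pi**2; evaluating from -1 to 0: ∫_{-1}^{0} (3*θ - 1) cos(pi*θ) dθ = (3/pi**2) - (-3/pi**2) = 6/pi**2.
Integrating by parts (boundary term plus one more integral), an antiderivative of (-2*θ - 2) cos(pi*θ) is -2*θ*sin(pi*θ)/pi - 2*sin(pi*θ)/pi - 2*cos(pi*θ)/pi**2; evaluating from 0 to 1: ∫_{0}^{1} (-2*θ - 2) cos(pi*θ) dθ = (2/pi**2) - (-2/pi**2) = 4/pi**2.
Summing the pieces gives a_1 = 10/pi**2.

10/pi**2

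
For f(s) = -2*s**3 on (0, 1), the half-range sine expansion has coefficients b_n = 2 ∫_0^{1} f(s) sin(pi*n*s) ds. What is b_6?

b_6 = 2 ∫_0^{1} (-2*s**3) sin(6*pi*s) ds.
Integrating by parts three times (tabular method), an antiderivative of (-2*s**3) sin(6*pi*s) is s**3*cos(6*pi*s)/(3*pi) - s**2*sin(6*pi*s)/(6*pi**2) - s*cos(6*pi*s)/(18*pi**3) + sin(6*pi*s)/(108*pi**4); evaluating from 0 to 1: ∫_{0}^{1} (-2*s**3) sin(6*pi*s) ds = ((-1 + 6*pi**2)/(18*pi**3)) - (0) = (-1 + 6*pi**2)/(18*pi**3).
Hence b_6 = 2·((-1 + 6*pi**2)/(18*pi**3)) = (-1 + 6*pi**2)/(9*pi**3).

(-1 + 6*pi**2)/(9*pi**3)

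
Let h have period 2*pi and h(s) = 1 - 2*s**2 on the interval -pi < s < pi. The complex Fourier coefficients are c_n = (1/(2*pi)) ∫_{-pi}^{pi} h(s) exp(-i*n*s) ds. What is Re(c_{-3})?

4/9

Since h is real-valued, Re(c_{-3}) = (1/(2*pi)) ∫_{-pi}^{pi} h(s) cos(-3*s) ds = a_{3}/2.
h is even and cos(-3*s) is even, so the integrand is even: ∫_{-pi}^{pi} h(s) cos(-3*s) ds = 2∫_0^{pi} h(s) cos(-3*s) ds.
Integrating by parts twice (tabular method), an antiderivative of (1 - 2*s**2) cos(-3*s) is -2*s**2*sin(3*s)/3 - 4*s*cos(3*s)/9 + 13*sin(3*s)/27; evaluating from 0 to pi: ∫_{0}^{pi} (1 - 2*s**2) cos(-3*s) ds = (4*pi/9) - (0) = 4*pi/9.
So ∫_{-pi}^{pi} h(s) cos(-3*s) ds = 8*pi/9.
Hence Re(c_{-3}) = (1/(2*pi))·(8*pi/9) = 4/9.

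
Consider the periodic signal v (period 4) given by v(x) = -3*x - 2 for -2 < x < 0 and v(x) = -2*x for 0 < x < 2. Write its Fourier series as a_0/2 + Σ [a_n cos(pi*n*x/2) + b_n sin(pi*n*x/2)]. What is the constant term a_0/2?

-1/2

a_0 = 1/2 ∫_{-2}^{2} v(x) dx = 1/2 · (-2) = -1.
So the constant term a_0/2 = -1/2.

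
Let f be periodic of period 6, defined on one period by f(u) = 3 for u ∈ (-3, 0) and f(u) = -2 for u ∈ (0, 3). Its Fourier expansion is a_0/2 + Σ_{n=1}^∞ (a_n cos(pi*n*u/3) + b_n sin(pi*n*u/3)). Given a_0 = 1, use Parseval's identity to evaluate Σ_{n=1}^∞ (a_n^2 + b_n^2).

25/2

Parseval: a_0^2/2 + Σ_{n≥1} (a_n^2+b_n^2) = 1/3 ∫_{-3}^{3} f(u)^2 du = 13.
Subtract a_0^2/2 = 1/2: Σ (a_n^2+b_n^2) = 25/2.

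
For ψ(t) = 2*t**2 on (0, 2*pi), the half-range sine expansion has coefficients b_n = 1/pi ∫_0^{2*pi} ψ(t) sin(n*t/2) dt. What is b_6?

b_6 = 1/pi ∫_0^{2*pi} (2*t**2) sin(3*t) dt.
Integrating by parts twice (tabular method), an antiderivative of (2*t**2) sin(3*t) is -2*t**2*cos(3*t)/3 + 4*t*sin(3*t)/9 + 4*cos(3*t)/27; evaluating from 0 to 2*pi: ∫_{0}^{2*pi} (2*t**2) sin(3*t) dt = (4/27 - 8*pi**2/3) - (4/27) = -8*pi**2/3.
Hence b_6 = (1/pi)·(-8*pi**2/3) = -8*pi/3.

-8*pi/3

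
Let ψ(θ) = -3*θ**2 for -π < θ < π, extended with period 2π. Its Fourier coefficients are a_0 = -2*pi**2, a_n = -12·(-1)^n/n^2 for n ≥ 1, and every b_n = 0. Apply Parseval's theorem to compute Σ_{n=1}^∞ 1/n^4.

Parseval: a_0^2/2 + Σ a_n^2 = (1/π) ∫_{-π}^{π} ψ(θ)^2 dθ = 18*pi**4/5.
Subtract a_0^2/2 = 2*pi**4: Σ a_n^2 = 8*pi**4/5.
Since a_n^2 = 144/n^4, Σ 1/n^4 = pi**4/90.

pi**4/90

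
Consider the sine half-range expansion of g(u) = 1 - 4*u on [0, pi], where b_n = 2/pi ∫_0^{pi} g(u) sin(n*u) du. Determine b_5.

4*(1 - 2*pi)/(5*pi)

b_5 = 2/pi ∫_0^{pi} (1 - 4*u) sin(5*u) du.
Integrating by parts (boundary term plus one more integral), an antiderivative of (1 - 4*u) sin(5*u) is 4*u*cos(5*u)/5 - 4*sin(5*u)/25 - cos(5*u)/5; evaluating from 0 to pi: ∫_{0}^{pi} (1 - 4*u) sin(5*u) du = (1/5 - 4*pi/5) - (-1/5) = 2/5 - 4*pi/5.
Hence b_5 = (2/pi)·(2/5 - 4*pi/5) = 4*(1 - 2*pi)/(5*pi).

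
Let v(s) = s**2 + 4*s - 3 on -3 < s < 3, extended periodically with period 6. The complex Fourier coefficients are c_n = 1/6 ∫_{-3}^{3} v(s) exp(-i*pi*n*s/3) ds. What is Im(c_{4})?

Since v is real-valued, Im(c_{4}) = -1/6 ∫_{-3}^{3} v(s) sin(4*pi*s/3) ds = -b_{4}/2.
Integrating by parts twice (tabular method), an antiderivative of (s**2 + 4*s - 3) sin(4*pi*s/3) is -3*s**2*cos(4*pi*s/3)/(4*pi) + 9*s*sin(4*pi*s/3)/(8*pi**2) - 3*s*cos(4*pi*s/3)/pi + 9*sin(4*pi*s/3)/(4*pi**2) + 27*cos(4*pi*s/3)/(32*pi**3) + 9*cos(4*pi*s/3)/(4*pi); evaluating from -3 to 3: ∫_{-3}^{3} (s**2 + 4*s - 3) sin(4*pi*s/3) ds = (27*(1 - 16*pi**2)/(32*pi**3)) - (9*(3 + 16*pi**2)/(32*pi**3)) = -18/pi.
Hence Im(c_{4}) = (-1/6)·(-18/pi) = 3/pi.

3/pi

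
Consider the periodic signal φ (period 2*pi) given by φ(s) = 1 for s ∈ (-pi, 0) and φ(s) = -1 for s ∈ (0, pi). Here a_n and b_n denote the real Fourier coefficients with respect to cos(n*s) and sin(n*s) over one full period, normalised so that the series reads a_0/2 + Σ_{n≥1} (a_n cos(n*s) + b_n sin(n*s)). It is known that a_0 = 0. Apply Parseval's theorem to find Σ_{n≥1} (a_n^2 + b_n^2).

Parseval: a_0^2/2 + Σ_{n≥1} (a_n^2+b_n^2) = 1/pi ∫_{-pi}^{pi} φ(s)^2 ds = 2.
Subtract a_0^2/2 = 0: Σ (a_n^2+b_n^2) = 2.

2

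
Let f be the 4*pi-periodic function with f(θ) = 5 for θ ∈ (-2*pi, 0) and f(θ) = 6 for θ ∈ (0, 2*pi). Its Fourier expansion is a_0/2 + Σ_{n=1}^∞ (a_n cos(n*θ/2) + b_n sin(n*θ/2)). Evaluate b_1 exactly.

b_1 = (1/(2*pi)) ∫_{-2*pi}^{2*pi} f(θ) sin(θ/2) dθ.
Split the integral at the breakpoints.
Directly, an antiderivative of (5) sin(θ/2) is -10*cos(θ/2); evaluating from -2*pi to 0: ∫_{-2*pi}^{0} (5) sin(θ/2) dθ = (-10) - (10) = -20.
Directly, an antiderivative of (6) sin(θ/2) is -12*cos(θ/2); evaluating from 0 to 2*pi: ∫_{0}^{2*pi} (6) sin(θ/2) dθ = (12) - (-12) = 24.
Summing the pieces and multiplying by (1/(2*pi)) gives b_1 = 2/pi.

2/pi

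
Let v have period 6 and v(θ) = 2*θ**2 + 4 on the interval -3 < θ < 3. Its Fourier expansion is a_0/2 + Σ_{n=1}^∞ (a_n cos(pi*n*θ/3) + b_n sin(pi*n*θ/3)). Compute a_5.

-72/(25*pi**2)

a_5 = 1/3 ∫_{-3}^{3} v(θ) cos(5*pi*θ/3) dθ.
v is even and cos(5*pi*θ/3) is even, so the integrand is even and a_5 = 2/3 ∫_0^{3} v(θ) cos(5*pi*θ/3) dθ.
Integrating by parts twice (tabular method), an antiderivative of (2*θ**2 + 4) cos(5*pi*θ/3) is 6*θ**2*sin(5*pi*θ/3)/(5*pi) + 36*θ*cos(5*pi*θ/3)/(25*pi**2) - 108*sin(5*pi*θ/3)/(125*pi**3) + 12*sin(5*pi*θ/3)/(5*pi); evaluating from 0 to 3: ∫_{0}^{3} (2*θ**2 + 4) cos(5*pi*θ/3) dθ = (-108/(25*pi**2)) - (0) = -108/(25*pi**2).
Hence a_5 = (2/3)·(-108/(25*pi**2)) = -72/(25*pi**2).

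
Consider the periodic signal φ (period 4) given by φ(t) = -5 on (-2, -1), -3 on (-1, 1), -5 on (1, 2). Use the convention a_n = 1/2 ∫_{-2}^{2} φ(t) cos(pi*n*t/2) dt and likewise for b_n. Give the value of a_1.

a_1 = 1/2 ∫_{-2}^{2} φ(t) cos(pi*t/2) dt.
φ is even and cos(pi*t/2) is even, so the integrand is even and a_1 = ∫_0^{2} φ(t) cos(pi*t/2) dt.
Split the integral at the breakpoints.
Directly, an antiderivative of (-3) cos(pi*t/2) is -6*sin(pi*t/2)/pi; evaluating from 0 to 1: ∫_{0}^{1} (-3) cos(pi*t/2) dt = (-6/pi) - (0) = -6/pi.
Directly, an antiderivative of (-5) cos(pi*t/2) is -10*sin(pi*t/2)/pi; evaluating from 1 to 2: ∫_{1}^{2} (-5) cos(pi*t/2) dt = (0) - (-10/pi) = 10/pi.
Summing the pieces gives a_1 = 4/pi.

4/pi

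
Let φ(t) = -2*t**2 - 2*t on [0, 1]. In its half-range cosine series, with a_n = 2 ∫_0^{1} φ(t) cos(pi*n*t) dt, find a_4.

a_4 = 2 ∫_0^{1} (-2*t**2 - 2*t) cos(4*pi*t) dt.
Integrating by parts twice (tabular method), an antiderivative of (-2*t**2 - 2*t) cos(4*pi*t) is -t**2*sin(4*pi*t)/(2*pi) - t*sin(4*pi*t)/(2*pi) - t*cos(4*pi*t)/(4*pi**2) + sin(4*pi*t)/(16*pi**3) - cos(4*pi*t)/(8*pi**2); evaluating from 0 to 1: ∫_{0}^{1} (-2*t**2 - 2*t) cos(4*pi*t) dt = (-3/(8*pi**2)) - (-1/(8*pi**2)) = -1/(4*pi**2).
Hence a_4 = 2·(-1/(4*pi**2)) = -1/(2*pi**2).

-1/(2*pi**2)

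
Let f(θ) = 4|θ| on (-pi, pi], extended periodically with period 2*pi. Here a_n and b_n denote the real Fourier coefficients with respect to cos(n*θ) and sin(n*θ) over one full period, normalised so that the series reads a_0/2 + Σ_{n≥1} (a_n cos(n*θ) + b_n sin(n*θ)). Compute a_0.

4*pi

a_0 = 1/pi ∫_{-pi}^{pi} f(θ) dθ = 1/pi · (4*pi**2) = 4*pi.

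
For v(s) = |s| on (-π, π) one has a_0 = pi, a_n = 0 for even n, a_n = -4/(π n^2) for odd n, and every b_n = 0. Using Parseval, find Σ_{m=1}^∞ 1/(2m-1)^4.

Parseval: a_0^2/2 + Σ a_n^2 = (1/π) ∫_{-π}^{π} v(s)^2 ds = 2*pi**2/3.
Subtract a_0^2/2 = pi**2/2: Σ a_n^2 = pi**2/6.
Only odd n contribute, with a_n^2 = 16/(π^2 n^4), so Σ_{m≥1} 1/(2m-1)^4 = π^2·(pi**2/6)/16 = pi**4/96.

pi**4/96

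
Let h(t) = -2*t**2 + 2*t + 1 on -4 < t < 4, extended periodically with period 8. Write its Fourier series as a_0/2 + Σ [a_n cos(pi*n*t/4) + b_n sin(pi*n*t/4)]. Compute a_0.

a_0 = 1/4 ∫_{-4}^{4} h(t) dt = 1/4 · (-232/3) = -58/3.

-58/3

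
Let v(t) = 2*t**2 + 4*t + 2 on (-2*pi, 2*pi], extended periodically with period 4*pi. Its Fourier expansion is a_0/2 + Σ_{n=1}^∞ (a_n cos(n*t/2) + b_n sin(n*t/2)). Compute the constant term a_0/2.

a_0 = (1/(2*pi)) ∫_{-2*pi}^{2*pi} v(t) dt = (1/(2*pi)) · (8*pi + 32*pi**3/3) = 4 + 16*pi**2/3.
So the constant term a_0/2 = 2 + 8*pi**2/3.

2 + 8*pi**2/3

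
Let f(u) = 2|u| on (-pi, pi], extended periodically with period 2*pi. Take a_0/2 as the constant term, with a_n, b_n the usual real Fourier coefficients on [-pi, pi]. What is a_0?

a_0 = 1/pi ∫_{-pi}^{pi} f(u) du = 1/pi · (2*pi**2) = 2*pi.

2*pi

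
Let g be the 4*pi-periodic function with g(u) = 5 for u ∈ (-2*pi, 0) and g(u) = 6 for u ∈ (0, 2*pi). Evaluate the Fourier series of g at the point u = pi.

g is continuous at u = pi with value 6, so the series converges to 6 there.

6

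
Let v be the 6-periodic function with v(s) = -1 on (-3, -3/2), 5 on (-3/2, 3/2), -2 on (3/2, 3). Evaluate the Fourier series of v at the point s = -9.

-3/2

s = -9 differs from s = 3 by -2 full period(s), and the series is 6-periodic.
At s = 3 the one-sided limits are v(3^-) = -2 and v(3^+) = -1.
By Dirichlet's theorem the series converges to their average, [(-2) + (-1)]/2 = -3/2.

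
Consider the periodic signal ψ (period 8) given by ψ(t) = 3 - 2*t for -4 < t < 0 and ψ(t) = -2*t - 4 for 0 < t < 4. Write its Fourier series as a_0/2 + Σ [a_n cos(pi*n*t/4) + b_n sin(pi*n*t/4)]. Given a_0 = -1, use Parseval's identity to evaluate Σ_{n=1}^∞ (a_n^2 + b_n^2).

739/6

Parseval: a_0^2/2 + Σ_{n≥1} (a_n^2+b_n^2) = 1/4 ∫_{-4}^{4} ψ(t)^2 dt = 371/3.
Subtract a_0^2/2 = 1/2: Σ (a_n^2+b_n^2) = 739/6.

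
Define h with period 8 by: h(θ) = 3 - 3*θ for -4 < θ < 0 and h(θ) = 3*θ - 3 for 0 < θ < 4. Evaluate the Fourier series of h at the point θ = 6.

9

θ = 6 differs from θ = -2 by 1 full period(s), and the series is 8-periodic.
h is continuous at θ = -2 with value 9, so the series converges to 9 there.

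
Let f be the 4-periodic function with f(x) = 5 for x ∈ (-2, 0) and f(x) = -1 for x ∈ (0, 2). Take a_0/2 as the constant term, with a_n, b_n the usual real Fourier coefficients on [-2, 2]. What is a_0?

a_0 = 1/2 ∫_{-2}^{2} f(x) dx = 1/2 · (8) = 4.

4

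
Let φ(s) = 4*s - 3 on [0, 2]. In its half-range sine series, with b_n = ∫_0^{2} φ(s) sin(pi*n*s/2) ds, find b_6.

-8/(3*pi)

b_6 = ∫_0^{2} (4*s - 3) sin(3*pi*s) ds.
Integrating by parts (boundary term plus one more integral), an antiderivative of (4*s - 3) sin(3*pi*s) is -4*s*cos(3*pi*s)/(3*pi) + 4*sin(3*pi*s)/(9*pi**2) + cos(3*pi*s)/pi; evaluating from 0 to 2: ∫_{0}^{2} (4*s - 3) sin(3*pi*s) ds = (-5/(3*pi)) - (1/pi) = -8/(3*pi).
Hence b_6 = -8/(3*pi).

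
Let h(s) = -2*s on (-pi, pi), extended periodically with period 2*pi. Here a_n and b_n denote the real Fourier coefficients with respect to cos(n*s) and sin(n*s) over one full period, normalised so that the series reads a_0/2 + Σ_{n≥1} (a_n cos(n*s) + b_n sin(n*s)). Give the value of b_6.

2/3

b_6 = 1/pi ∫_{-pi}^{pi} h(s) sin(6*s) ds.
h is odd and sin(6*s) is odd, so the integrand is even and b_6 = 2/pi ∫_0^{pi} h(s) sin(6*s) ds.
Integrating by parts (boundary term plus one more integral), an antiderivative of (-2*s) sin(6*s) is s*cos(6*s)/3 - sin(6*s)/18; evaluating from 0 to pi: ∫_{0}^{pi} (-2*s) sin(6*s) ds = (pi/3) - (0) = pi/3.
Hence b_6 = (2/pi)·(pi/3) = 2/3.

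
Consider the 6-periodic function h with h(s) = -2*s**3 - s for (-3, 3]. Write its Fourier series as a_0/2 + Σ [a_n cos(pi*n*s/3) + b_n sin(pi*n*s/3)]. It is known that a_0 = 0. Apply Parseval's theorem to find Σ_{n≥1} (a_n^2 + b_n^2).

33906/35

Parseval: a_0^2/2 + Σ_{n≥1} (a_n^2+b_n^2) = 1/3 ∫_{-3}^{3} h(s)^2 ds = 33906/35.
Subtract a_0^2/2 = 0: Σ (a_n^2+b_n^2) = 33906/35.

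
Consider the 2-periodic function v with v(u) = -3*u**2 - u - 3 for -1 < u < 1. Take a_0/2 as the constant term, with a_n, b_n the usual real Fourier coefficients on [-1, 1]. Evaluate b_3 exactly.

-2/(3*pi)

b_3 = ∫_{-1}^{1} v(u) sin(3*pi*u) du.
Integrating by parts twice (tabular method), an antiderivative of (-3*u**2 - u - 3) sin(3*pi*u) is u**2*cos(3*pi*u)/pi - 2*u*sin(3*pi*u)/(3*pi**2) + u*cos(3*pi*u)/(3*pi) - sin(3*pi*u)/(9*pi**2) - 2*cos(3*pi*u)/(9*pi**3) + cos(3*pi*u)/pi; evaluating from -1 to 1: ∫_{-1}^{1} (-3*u**2 - u - 3) sin(3*pi*u) du = ((2 - 21*pi**2)/(9*pi**3)) - ((2 - 15*pi**2)/(9*pi**3)) = -2/(3*pi).
Hence b_3 = -2/(3*pi).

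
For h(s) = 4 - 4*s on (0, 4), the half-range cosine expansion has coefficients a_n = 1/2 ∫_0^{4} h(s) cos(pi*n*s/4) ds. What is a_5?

64/(25*pi**2)

a_5 = 1/2 ∫_0^{4} (4 - 4*s) cos(5*pi*s/4) ds.
Integrating by parts (boundary term plus one more integral), an antiderivative of (4 - 4*s) cos(5*pi*s/4) is -16*s*sin(5*pi*s/4)/(5*pi) + 16*sin(5*pi*s/4)/(5*pi) - 64*cos(5*pi*s/4)/(25*pi**2); evaluating from 0 to 4: ∫_{0}^{4} (4 - 4*s) cos(5*pi*s/4) ds = (64/(25*pi**2)) - (-64/(25*pi**2)) = 128/(25*pi**2).
Hence a_5 = (1/2)·(128/(25*pi**2)) = 64/(25*pi**2).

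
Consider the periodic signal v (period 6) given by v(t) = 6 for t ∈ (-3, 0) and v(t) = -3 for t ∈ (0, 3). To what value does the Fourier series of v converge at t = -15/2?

6

t = -15/2 differs from t = -3/2 by -1 full period(s), and the series is 6-periodic.
v is continuous at t = -3/2 with value 6, so the series converges to 6 there.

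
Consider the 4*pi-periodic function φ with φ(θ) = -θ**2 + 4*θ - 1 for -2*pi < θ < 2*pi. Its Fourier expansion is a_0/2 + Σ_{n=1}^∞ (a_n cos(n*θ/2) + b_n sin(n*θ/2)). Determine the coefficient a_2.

a_2 = (1/(2*pi)) ∫_{-2*pi}^{2*pi} φ(θ) cos(θ) dθ.
Integrating by parts twice (tabular method), an antiderivative of (-θ**2 + 4*θ - 1) cos(θ) is -θ**2*sin(θ) + 4*θ*sin(θ) - 2*θ*cos(θ) + sin(θ) + 4*cos(θ); evaluating from -2*pi to 2*pi: ∫_{-2*pi}^{2*pi} (-θ**2 + 4*θ - 1) cos(θ) dθ = (4 - 4*pi) - (4 + 4*pi) = -8*pi.
Hence a_2 = (1/(2*pi))·(-8*pi) = -4.

-4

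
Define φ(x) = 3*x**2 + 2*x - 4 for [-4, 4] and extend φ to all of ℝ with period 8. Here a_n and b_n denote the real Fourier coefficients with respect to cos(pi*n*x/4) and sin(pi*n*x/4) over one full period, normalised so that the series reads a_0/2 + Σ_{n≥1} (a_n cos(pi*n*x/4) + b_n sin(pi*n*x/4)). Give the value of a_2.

48/pi**2

a_2 = 1/4 ∫_{-4}^{4} φ(x) cos(pi*x/2) dx.
Integrating by parts twice (tabular method), an antiderivative of (3*x**2 + 2*x - 4) cos(pi*x/2) is 6*x**2*sin(pi*x/2)/pi + 4*x*sin(pi*x/2)/pi + 24*x*cos(pi*x/2)/pi**2 - 8*sin(pi*x/2)/pi - 48*sin(pi*x/2)/pi**3 + 8*cos(pi*x/2)/pi**2; evaluating from -4 to 4: ∫_{-4}^{4} (3*x**2 + 2*x - 4) cos(pi*x/2) dx = (104/pi**2) - (-88/pi**2) = 192/pi**2.
Hence a_2 = (1/4)·(192/pi**2) = 48/pi**2.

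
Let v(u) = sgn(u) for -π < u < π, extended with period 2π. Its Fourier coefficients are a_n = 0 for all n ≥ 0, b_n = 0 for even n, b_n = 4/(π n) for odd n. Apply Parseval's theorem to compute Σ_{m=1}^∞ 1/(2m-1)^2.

Parseval: Σ b_n^2 = (1/π) ∫_{-π}^{π} v(u)^2 du = 2.
Only odd n contribute, with b_n^2 = 16/(π^2 n^2), so Σ_{m≥1} 1/(2m-1)^2 = π^2·(2)/16 = pi**2/8.

pi**2/8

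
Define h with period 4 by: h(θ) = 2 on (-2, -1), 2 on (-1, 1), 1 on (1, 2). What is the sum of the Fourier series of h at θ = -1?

h is continuous at θ = -1 with value 2, so the series converges to 2 there.

2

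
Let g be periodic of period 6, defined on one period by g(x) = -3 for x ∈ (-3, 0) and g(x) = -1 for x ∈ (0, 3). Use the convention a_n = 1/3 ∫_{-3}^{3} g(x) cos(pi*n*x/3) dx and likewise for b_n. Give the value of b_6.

0

b_6 = 1/3 ∫_{-3}^{3} g(x) sin(2*pi*x) dx.
Split the integral at the breakpoints.
Directly, an antiderivative of (-3) sin(2*pi*x) is 3*cos(2*pi*x)/(2*pi); evaluating from -3 to 0: ∫_{-3}^{0} (-3) sin(2*pi*x) dx = (3/(2*pi)) - (3/(2*pi)) = 0.
Directly, an antiderivative of (-1) sin(2*pi*x) is cos(2*pi*x)/(2*pi); evaluating from 0 to 3: ∫_{0}^{3} (-1) sin(2*pi*x) dx = (1/(2*pi)) - (1/(2*pi)) = 0.
Summing the pieces and multiplying by (1/3) gives b_6 = 0.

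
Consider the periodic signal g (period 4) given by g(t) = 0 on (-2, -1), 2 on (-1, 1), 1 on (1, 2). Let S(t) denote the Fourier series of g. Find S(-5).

t = -5 differs from t = -1 by -1 full period(s), and the series is 4-periodic.
At t = -1 the one-sided limits are g(-1^-) = 0 and g(-1^+) = 2.
By Dirichlet's theorem the series converges to their average, [(0) + (2)]/2 = 1.

1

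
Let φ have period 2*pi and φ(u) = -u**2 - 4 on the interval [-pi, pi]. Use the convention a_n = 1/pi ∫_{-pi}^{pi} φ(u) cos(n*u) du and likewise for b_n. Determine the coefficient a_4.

-1/4

a_4 = 1/pi ∫_{-pi}^{pi} φ(u) cos(4*u) du.
φ is even and cos(4*u) is even, so the integrand is even and a_4 = 2/pi ∫_0^{pi} φ(u) cos(4*u) du.
Integrating by parts twice (tabular method), an antiderivative of (-u**2 - 4) cos(4*u) is -u**2*sin(4*u)/4 - u*cos(4*u)/8 - 31*sin(4*u)/32; evaluating from 0 to pi: ∫_{0}^{pi} (-u**2 - 4) cos(4*u) du = (-pi/8) - (0) = -pi/8.
Hence a_4 = (2/pi)·(-pi/8) = -1/4.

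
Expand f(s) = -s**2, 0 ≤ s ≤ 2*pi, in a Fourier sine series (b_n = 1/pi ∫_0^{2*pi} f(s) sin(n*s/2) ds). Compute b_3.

b_3 = 1/pi ∫_0^{2*pi} (-s**2) sin(3*s/2) ds.
Integrating by parts twice (tabular method), an antiderivative of (-s**2) sin(3*s/2) is 2*s**2*cos(3*s/2)/3 - 8*s*sin(3*s/2)/9 - 16*cos(3*s/2)/27; evaluating from 0 to 2*pi: ∫_{0}^{2*pi} (-s**2) sin(3*s/2) ds = (16/27 - 8*pi**2/3) - (-16/27) = 32/27 - 8*pi**2/3.
Hence b_3 = (1/pi)·(32/27 - 8*pi**2/3) = 8*(4 - 9*pi**2)/(27*pi).

8*(4 - 9*pi**2)/(27*pi)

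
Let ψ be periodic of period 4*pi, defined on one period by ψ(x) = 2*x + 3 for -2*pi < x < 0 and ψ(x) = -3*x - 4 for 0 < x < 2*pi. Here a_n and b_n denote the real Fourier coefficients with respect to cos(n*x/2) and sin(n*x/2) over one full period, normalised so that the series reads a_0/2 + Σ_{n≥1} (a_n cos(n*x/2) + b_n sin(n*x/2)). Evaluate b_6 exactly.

1/3

b_6 = (1/(2*pi)) ∫_{-2*pi}^{2*pi} ψ(x) sin(3*x) dx.
Split the integral at the breakpoints.
Integrating by parts (boundary term plus one more integral), an antiderivative of (2*x + 3) sin(3*x) is -2*x*cos(3*x)/3 + 2*sin(3*x)/9 - cos(3*x); evaluating from -2*pi to 0: ∫_{-2*pi}^{0} (2*x + 3) sin(3*x) dx = (-1) - (-1 + 4*pi/3) = -4*pi/3.
Integrating by parts (boundary term plus one more integral), an antiderivative of (-3*x - 4) sin(3*x) is x*cos(3*x) - sin(3*x)/3 + 4*cos(3*x)/3; evaluating from 0 to 2*pi: ∫_{0}^{2*pi} (-3*x - 4) sin(3*x) dx = (4/3 + 2*pi) - (4/3) = 2*pi.
Summing the pieces and multiplying by (1/(2*pi)) gives b_6 = 1/3.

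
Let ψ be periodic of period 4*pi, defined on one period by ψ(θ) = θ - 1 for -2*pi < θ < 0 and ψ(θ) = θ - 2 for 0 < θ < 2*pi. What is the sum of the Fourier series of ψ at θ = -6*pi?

θ = -6*pi differs from θ = 2*pi by -2 full period(s), and the series is 4*pi-periodic.
At θ = 2*pi the one-sided limits are ψ(2*pi^-) = -2 + 2*pi and ψ(2*pi^+) = -2*pi - 1.
By Dirichlet's theorem the series converges to their average, [(-2 + 2*pi) + (-2*pi - 1)]/2 = -3/2.

-3/2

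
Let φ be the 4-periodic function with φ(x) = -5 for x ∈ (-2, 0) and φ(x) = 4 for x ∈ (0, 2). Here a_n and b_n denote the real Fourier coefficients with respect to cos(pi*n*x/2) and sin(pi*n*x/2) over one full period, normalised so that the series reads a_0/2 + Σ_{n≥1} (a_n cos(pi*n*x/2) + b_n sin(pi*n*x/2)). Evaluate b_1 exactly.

18/pi

b_1 = 1/2 ∫_{-2}^{2} φ(x) sin(pi*x/2) dx.
Split the integral at the breakpoints.
Directly, an antiderivative of (-5) sin(pi*x/2) is 10*cos(pi*x/2)/pi; evaluating from -2 to 0: ∫_{-2}^{0} (-5) sin(pi*x/2) dx = (10/pi) - (-10/pi) = 20/pi.
Directly, an antiderivative of (4) sin(pi*x/2) is -8*cos(pi*x/2)/pi; evaluating from 0 to 2: ∫_{0}^{2} (4) sin(pi*x/2) dx = (8/pi) - (-8/pi) = 16/pi.
Summing the pieces and multiplying by (1/2) gives b_1 = 18/pi.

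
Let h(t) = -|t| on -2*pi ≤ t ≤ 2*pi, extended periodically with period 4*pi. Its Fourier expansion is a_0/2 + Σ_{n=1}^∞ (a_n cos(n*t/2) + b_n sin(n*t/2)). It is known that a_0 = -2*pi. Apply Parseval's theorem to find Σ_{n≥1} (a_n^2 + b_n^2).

Parseval: a_0^2/2 + Σ_{n≥1} (a_n^2+b_n^2) = (1/(2*pi)) ∫_{-2*pi}^{2*pi} h(t)^2 dt = 8*pi**2/3.
Subtract a_0^2/2 = 2*pi**2: Σ (a_n^2+b_n^2) = 2*pi**2/3.

2*pi**2/3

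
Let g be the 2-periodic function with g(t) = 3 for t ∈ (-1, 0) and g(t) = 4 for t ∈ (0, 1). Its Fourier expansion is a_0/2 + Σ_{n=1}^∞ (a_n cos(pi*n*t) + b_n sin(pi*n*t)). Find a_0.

a_0 = ∫_{-1}^{1} g(t) dt = 7.

7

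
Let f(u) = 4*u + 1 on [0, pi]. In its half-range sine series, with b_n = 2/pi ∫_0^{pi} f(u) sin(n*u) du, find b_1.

4/pi + 8

b_1 = 2/pi ∫_0^{pi} (4*u + 1) sin(u) du.
Integrating by parts (boundary term plus one more integral), an antiderivative of (4*u + 1) sin(u) is -4*u*cos(u) + 4*sin(u) - cos(u); evaluating from 0 to pi: ∫_{0}^{pi} (4*u + 1) sin(u) du = (1 + 4*pi) - (-1) = 2 + 4*pi.
Hence b_1 = (2/pi)·(2 + 4*pi) = 4/pi + 8.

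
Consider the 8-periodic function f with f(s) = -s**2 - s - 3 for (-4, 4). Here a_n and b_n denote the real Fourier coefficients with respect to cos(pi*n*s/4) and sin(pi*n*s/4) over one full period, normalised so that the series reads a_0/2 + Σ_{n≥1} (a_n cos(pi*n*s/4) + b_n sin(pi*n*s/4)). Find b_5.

-8/(5*pi)

b_5 = 1/4 ∫_{-4}^{4} f(s) sin(5*pi*s/4) ds.
Integrating by parts twice (tabular method), an antiderivative of (-s**2 - s - 3) sin(5*pi*s/4) is 4*s**2*cos(5*pi*s/4)/(5*pi) - 32*s*sin(5*pi*s/4)/(25*pi**2) + 4*s*cos(5*pi*s/4)/(5*pi) - 16*sin(5*pi*s/4)/(25*pi**2) - 128*cos(5*pi*s/4)/(125*pi**3) + 12*cos(5*pi*s/4)/(5*pi); evaluating from -4 to 4: ∫_{-4}^{4} (-s**2 - s - 3) sin(5*pi*s/4) ds = (4*(32 - 575*pi**2)/(125*pi**3)) - (-12/pi + 128/(125*pi**3)) = -32/(5*pi).
Hence b_5 = (1/4)·(-32/(5*pi)) = -8/(5*pi).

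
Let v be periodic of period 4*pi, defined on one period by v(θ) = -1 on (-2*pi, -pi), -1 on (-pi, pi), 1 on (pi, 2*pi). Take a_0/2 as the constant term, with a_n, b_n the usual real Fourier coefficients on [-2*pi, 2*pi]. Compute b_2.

-2/pi

b_2 = (1/(2*pi)) ∫_{-2*pi}^{2*pi} v(θ) sin(θ) dθ.
Split the integral at the breakpoints.
Directly, an antiderivative of (-1) sin(θ) is cos(θ); evaluating from -2*pi to -pi: ∫_{-2*pi}^{-pi} (-1) sin(θ) dθ = (-1) - (1) = -2.
Directly, an antiderivative of (-1) sin(θ) is cos(θ); evaluating from -pi to pi: ∫_{-pi}^{pi} (-1) sin(θ) dθ = (-1) - (-1) = 0.
Directly, an antiderivative of (1) sin(θ) is -cos(θ); evaluating from pi to 2*pi: ∫_{pi}^{2*pi} (1) sin(θ) dθ = (-1) - (1) = -2.
Summing the pieces and multiplying by (1/(2*pi)) gives b_2 = -2/pi.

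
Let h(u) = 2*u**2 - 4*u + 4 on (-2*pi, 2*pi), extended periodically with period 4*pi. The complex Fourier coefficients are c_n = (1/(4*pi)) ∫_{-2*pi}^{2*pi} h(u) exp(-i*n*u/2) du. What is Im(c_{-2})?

4

Since h is real-valued, Im(c_{-2}) = -(1/(4*pi)) ∫_{-2*pi}^{2*pi} h(u) sin(-u) du = b_{2}/2.
Integrating by parts twice (tabular method), an antiderivative of (2*u**2 - 4*u + 4) sin(-u) is 2*u**2*cos(u) - 4*u*sin(u) - 4*u*cos(u) + 4*sin(u); evaluating from -2*pi to 2*pi: ∫_{-2*pi}^{2*pi} (2*u**2 - 4*u + 4) sin(-u) du = (8*pi*(-1 + pi)) - (8*pi*(1 + pi)) = -16*pi.
Hence Im(c_{-2}) = (-1/(4*pi))·(-16*pi) = 4.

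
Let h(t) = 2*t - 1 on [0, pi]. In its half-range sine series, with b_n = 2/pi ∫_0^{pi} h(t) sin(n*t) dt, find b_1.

4 - 4/pi

b_1 = 2/pi ∫_0^{pi} (2*t - 1) sin(t) dt.
Integrating by parts (boundary term plus one more integral), an antiderivative of (2*t - 1) sin(t) is -2*t*cos(t) + 2*sin(t) + cos(t); evaluating from 0 to pi: ∫_{0}^{pi} (2*t - 1) sin(t) dt = (-1 + 2*pi) - (1) = -2 + 2*pi.
Hence b_1 = (2/pi)·(-2 + 2*pi) = 4 - 4/pi.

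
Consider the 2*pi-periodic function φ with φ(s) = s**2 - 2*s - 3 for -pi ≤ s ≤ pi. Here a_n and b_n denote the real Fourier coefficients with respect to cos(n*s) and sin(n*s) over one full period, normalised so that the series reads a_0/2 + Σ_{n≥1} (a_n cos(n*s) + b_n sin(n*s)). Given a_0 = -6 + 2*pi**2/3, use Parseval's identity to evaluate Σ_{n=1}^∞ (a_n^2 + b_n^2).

Parseval: a_0^2/2 + Σ_{n≥1} (a_n^2+b_n^2) = 1/pi ∫_{-pi}^{pi} φ(s)^2 ds = -4*pi**2/3 + 18 + 2*pi**4/5.
Subtract a_0^2/2 = 2*(9 - pi**2)**2/9: Σ (a_n^2+b_n^2) = 8*pi**2*(pi**2 + 15)/45.

8*pi**2*(pi**2 + 15)/45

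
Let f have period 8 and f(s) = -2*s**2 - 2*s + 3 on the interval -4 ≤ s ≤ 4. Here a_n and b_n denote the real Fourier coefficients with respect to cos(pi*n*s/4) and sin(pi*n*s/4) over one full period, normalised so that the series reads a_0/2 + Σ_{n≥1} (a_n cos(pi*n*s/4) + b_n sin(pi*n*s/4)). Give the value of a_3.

a_3 = 1/4 ∫_{-4}^{4} f(s) cos(3*pi*s/4) ds.
Integrating by parts twice (tabular method), an antiderivative of (-2*s**2 - 2*s + 3) cos(3*pi*s/4) is -8*s**2*sin(3*pi*s/4)/(3*pi) - 8*s*sin(3*pi*s/4)/(3*pi) - 64*s*cos(3*pi*s/4)/(9*pi**2) + 256*sin(3*pi*s/4)/(27*pi**3) + 4*sin(3*pi*s/4)/pi - 32*cos(3*pi*s/4)/(9*pi**2); evaluating from -4 to 4: ∫_{-4}^{4} (-2*s**2 - 2*s + 3) cos(3*pi*s/4) ds = (32/pi**2) - (-224/(9*pi**2)) = 512/(9*pi**2).
Hence a_3 = (1/4)·(512/(9*pi**2)) = 128/(9*pi**2).

128/(9*pi**2)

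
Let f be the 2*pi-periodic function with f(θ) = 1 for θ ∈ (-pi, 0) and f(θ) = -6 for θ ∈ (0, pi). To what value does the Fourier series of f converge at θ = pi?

At θ = pi the one-sided limits are f(pi^-) = -6 and f(pi^+) = 1.
By Dirichlet's theorem the series converges to their average, [(-6) + (1)]/2 = -5/2.

-5/2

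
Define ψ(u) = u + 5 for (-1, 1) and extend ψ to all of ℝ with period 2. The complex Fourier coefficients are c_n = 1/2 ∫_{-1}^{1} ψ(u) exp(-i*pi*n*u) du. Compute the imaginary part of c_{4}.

1/(4*pi)

Since ψ is real-valued, Im(c_{4}) = -1/2 ∫_{-1}^{1} ψ(u) sin(4*pi*u) du = -b_{4}/2.
Integrating by parts (boundary term plus one more integral), an antiderivative of (u + 5) sin(4*pi*u) is -u*cos(4*pi*u)/(4*pi) + sin(4*pi*u)/(16*pi**2) - 5*cos(4*pi*u)/(4*pi); evaluating from -1 to 1: ∫_{-1}^{1} (u + 5) sin(4*pi*u) du = (-3/(2*pi)) - (-1/pi) = -1/(2*pi).
Hence Im(c_{4}) = (-1/2)·(-1/(2*pi)) = 1/(4*pi).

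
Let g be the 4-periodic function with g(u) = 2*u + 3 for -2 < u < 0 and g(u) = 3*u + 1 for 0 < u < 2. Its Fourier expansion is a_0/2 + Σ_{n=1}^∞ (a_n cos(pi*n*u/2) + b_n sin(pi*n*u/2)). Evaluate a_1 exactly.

-4/pi**2

a_1 = 1/2 ∫_{-2}^{2} g(u) cos(pi*u/2) du.
Split the integral at the breakpoints.
Integrating by parts (boundary term plus one more integral), an antiderivative of (2*u + 3) cos(pi*u/2) is 4*u*sin(pi*u/2)/pi + 6*sin(pi*u/2)/pi + 8*cos(pi*u/2)/pi**2; evaluating from -2 to 0: ∫_{-2}^{0} (2*u + 3) cos(pi*u/2) du = (8/pi**2) - (-8/pi**2) = 16/pi**2.
Integrating by parts (boundary term plus one more integral), an antiderivative of (3*u + 1) cos(pi*u/2) is 6*u*sin(pi*u/2)/pi + 2*sin(pi*u/2)/pi + 12*cos(pi*u/2)/pi**2; evaluating from 0 to 2: ∫_{0}^{2} (3*u + 1) cos(pi*u/2) du = (-12/pi**2) - (12/pi**2) = -24/pi**2.
Summing the pieces and multiplying by (1/2) gives a_1 = -4/pi**2.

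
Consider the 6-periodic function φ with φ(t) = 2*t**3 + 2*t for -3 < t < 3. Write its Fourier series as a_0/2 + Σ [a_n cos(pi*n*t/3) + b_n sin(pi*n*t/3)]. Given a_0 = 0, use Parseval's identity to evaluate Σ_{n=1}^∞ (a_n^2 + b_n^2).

Parseval: a_0^2/2 + Σ_{n≥1} (a_n^2+b_n^2) = 1/3 ∫_{-3}^{3} φ(t)^2 dt = 39072/35.
Subtract a_0^2/2 = 0: Σ (a_n^2+b_n^2) = 39072/35.

39072/35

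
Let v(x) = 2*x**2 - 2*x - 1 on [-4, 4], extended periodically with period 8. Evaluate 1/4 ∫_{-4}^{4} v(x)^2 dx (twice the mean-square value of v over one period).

1/4 ∫_{-4}^{4} v(x)^2 dx = 1/4 · (8232/5) = 2058/5.

2058/5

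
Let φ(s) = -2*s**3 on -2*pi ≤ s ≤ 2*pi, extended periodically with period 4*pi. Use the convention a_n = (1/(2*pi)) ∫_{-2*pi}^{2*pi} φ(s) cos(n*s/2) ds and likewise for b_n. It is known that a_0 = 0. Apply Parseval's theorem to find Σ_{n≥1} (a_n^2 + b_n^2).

512*pi**6/7

Parseval: a_0^2/2 + Σ_{n≥1} (a_n^2+b_n^2) = (1/(2*pi)) ∫_{-2*pi}^{2*pi} φ(s)^2 ds = 512*pi**6/7.
Subtract a_0^2/2 = 0: Σ (a_n^2+b_n^2) = 512*pi**6/7.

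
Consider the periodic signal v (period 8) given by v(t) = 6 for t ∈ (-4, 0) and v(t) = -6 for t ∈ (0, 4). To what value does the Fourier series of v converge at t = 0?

0

At t = 0 the one-sided limits are v(0^-) = 6 and v(0^+) = -6.
By Dirichlet's theorem the series converges to their average, [(6) + (-6)]/2 = 0.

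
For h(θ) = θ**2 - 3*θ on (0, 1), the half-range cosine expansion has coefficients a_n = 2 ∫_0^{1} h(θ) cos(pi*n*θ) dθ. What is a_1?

a_1 = 2 ∫_0^{1} (θ**2 - 3*θ) cos(pi*θ) dθ.
Integrating by parts twice (tabular method), an antiderivative of (θ**2 - 3*θ) cos(pi*θ) is θ**2*sin(pi*θ)/pi - 3*θ*sin(pi*θ)/pi + 2*θ*cos(pi*θ)/pi**2 - 2*sin(pi*θ)/pi**3 - 3*cos(pi*θ)/pi**2; evaluating from 0 to 1: ∫_{0}^{1} (θ**2 - 3*θ) cos(pi*θ) dθ = (pi**(-2)) - (-3/pi**2) = 4/pi**2.
Hence a_1 = 2·(4/pi**2) = 8/pi**2.

8/pi**2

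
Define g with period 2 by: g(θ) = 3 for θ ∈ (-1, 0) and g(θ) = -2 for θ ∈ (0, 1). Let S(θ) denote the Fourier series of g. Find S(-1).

θ = -1 differs from θ = 1 by -1 full period(s), and the series is 2-periodic.
At θ = 1 the one-sided limits are g(1^-) = -2 and g(1^+) = 3.
By Dirichlet's theorem the series converges to their average, [(-2) + (3)]/2 = 1/2.

1/2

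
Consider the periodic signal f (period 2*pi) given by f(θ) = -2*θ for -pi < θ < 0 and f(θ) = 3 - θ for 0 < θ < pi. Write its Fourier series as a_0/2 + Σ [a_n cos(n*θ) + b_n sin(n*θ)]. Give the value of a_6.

a_6 = 1/pi ∫_{-pi}^{pi} f(θ) cos(6*θ) dθ.
Split the integral at the breakpoints.
Integrating by parts (boundary term plus one more integral), an antiderivative of (-2*θ) cos(6*θ) is -θ*sin(6*θ)/3 - cos(6*θ)/18; evaluating from -pi to 0: ∫_{-pi}^{0} (-2*θ) cos(6*θ) dθ = (-1/18) - (-1/18) = 0.
Integrating by parts (boundary term plus one more integral), an antiderivative of (3 - θ) cos(6*θ) is -θ*sin(6*θ)/6 + sin(6*θ)/2 - cos(6*θ)/36; evaluating from 0 to pi: ∫_{0}^{pi} (3 - θ) cos(6*θ) dθ = (-1/36) - (-1/36) = 0.
Summing the pieces and multiplying by (1/pi) gives a_6 = 0.

0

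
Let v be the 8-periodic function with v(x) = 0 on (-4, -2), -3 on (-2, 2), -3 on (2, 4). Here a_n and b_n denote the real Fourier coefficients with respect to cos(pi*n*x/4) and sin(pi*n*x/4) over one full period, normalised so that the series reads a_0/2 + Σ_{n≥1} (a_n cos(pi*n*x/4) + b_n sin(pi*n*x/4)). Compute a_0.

a_0 = 1/4 ∫_{-4}^{4} v(x) dx = 1/4 · (-18) = -9/2.

-9/2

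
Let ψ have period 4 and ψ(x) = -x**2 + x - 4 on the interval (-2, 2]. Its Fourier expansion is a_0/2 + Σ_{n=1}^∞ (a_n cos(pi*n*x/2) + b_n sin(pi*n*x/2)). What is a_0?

-32/3

a_0 = 1/2 ∫_{-2}^{2} ψ(x) dx = 1/2 · (-64/3) = -32/3.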